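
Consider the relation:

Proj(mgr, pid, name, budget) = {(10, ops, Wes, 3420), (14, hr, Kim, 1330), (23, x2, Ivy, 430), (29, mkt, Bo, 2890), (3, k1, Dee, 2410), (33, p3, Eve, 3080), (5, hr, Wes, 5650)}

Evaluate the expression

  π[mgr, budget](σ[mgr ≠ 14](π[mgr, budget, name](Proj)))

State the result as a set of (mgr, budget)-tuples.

Projecting to mgr, budget, name: {(10, 3420, Wes), (14, 1330, Kim), (23, 430, Ivy), (29, 2890, Bo), (3, 2410, Dee), (33, 3080, Eve), (5, 5650, Wes)}
σ[mgr ≠ 14]: keep tuples satisfying mgr ≠ 14 → {(10, 3420, Wes), (23, 430, Ivy), (29, 2890, Bo), (3, 2410, Dee), (33, 3080, Eve), (5, 5650, Wes)}
Projecting to mgr, budget: {(10, 3420), (23, 430), (29, 2890), (3, 2410), (33, 3080), (5, 5650)}

{(10, 3420), (23, 430), (29, 2890), (3, 2410), (33, 3080), (5, 5650)}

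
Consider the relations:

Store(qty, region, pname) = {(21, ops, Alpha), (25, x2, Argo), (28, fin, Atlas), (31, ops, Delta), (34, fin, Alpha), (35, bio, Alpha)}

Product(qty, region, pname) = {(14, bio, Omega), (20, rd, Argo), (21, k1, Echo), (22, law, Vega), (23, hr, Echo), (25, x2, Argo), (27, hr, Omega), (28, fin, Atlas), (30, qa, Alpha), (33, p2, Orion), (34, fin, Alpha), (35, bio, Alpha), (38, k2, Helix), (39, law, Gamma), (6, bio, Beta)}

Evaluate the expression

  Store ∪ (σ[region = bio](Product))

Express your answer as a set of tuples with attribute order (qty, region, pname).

Selection region = bio: {(14, bio, Omega), (35, bio, Alpha), (6, bio, Beta)}
Taking the union: {(14, bio, Omega), (21, ops, Alpha), (25, x2, Argo), (28, fin, Atlas), (31, ops, Delta), (34, fin, Alpha), (35, bio, Alpha), (6, bio, Beta)}

{(14, bio, Omega), (21, ops, Alpha), (25, x2, Argo), (28, fin, Atlas), (31, ops, Delta), (34, fin, Alpha), (35, bio, Alpha), (6, bio, Beta)}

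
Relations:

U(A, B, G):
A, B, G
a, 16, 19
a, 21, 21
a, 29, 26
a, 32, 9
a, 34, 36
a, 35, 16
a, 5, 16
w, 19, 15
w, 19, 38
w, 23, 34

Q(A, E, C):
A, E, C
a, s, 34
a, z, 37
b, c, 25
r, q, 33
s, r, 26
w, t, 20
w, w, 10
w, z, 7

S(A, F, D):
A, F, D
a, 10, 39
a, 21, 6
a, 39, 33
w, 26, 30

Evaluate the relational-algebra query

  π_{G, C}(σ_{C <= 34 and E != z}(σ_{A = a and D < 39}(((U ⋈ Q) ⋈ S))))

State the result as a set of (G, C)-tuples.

Natural join on A: {(a, 16, 19, s, 34), (a, 16, 19, z, 37), (a, 21, 21, s, 34), (a, 21, 21, z, 37), (a, 29, 26, s, 34), (a, 29, 26, z, 37), (a, 32, 9, s, 34), (a, 32, 9, z, 37), (a, 34, 36, s, 34), (a, 34, 36, z, 37), (a, 35, 16, s, 34), (a, 35, 16, z, 37), (a, 5, 16, s, 34), (a, 5, 16, z, 37), (w, 19, 15, t, 20), (w, 19, 15, w, 10), (w, 19, 15, z, 7), (w, 19, 38, t, 20), (w, 19, 38, w, 10), (w, 19, 38, z, 7), (w, 23, 34, t, 20), (w, 23, 34, w, 10), (w, 23, 34, z, 7)}
Natural join on A: {(a, 16, 19, s, 34, 10, 39), (a, 16, 19, s, 34, 21, 6), (a, 16, 19, s, 34, 39, 33), (a, 16, 19, z, 37, 10, 39), (a, 16, 19, z, 37, 21, 6), (a, 16, 19, z, 37, 39, 33), (a, 21, 21, s, 34, 10, 39), (a, 21, 21, s, 34, 21, 6), (a, 21, 21, s, 34, 39, 33), (a, 21, 21, z, 37, 10, 39), (a, 21, 21, z, 37, 21, 6), (a, 21, 21, z, 37, 39, 33), (a, 29, 26, s, 34, 10, 39), (a, 29, 26, s, 34, 21, 6), (a, 29, 26, s, 34, 39, 33), (a, 29, 26, z, 37, 10, 39), (a, 29, 26, z, 37, 21, 6), (a, 29, 26, z, 37, 39, 33), (a, 32, 9, s, 34, 10, 39), (a, 32, 9, s, 34, 21, 6), (a, 32, 9, s, 34, 39, 33), (a, 32, 9, z, 37, 10, 39), (a, 32, 9, z, 37, 21, 6), (a, 32, 9, z, 37, 39, 33), (a, 34, 36, s, 34, 10, 39), (a, 34, 36, s, 34, 21, 6), (a, 34, 36, s, 34, 39, 33), (a, 34, 36, z, 37, 10, 39), (a, 34, 36, z, 37, 21, 6), (a, 34, 36, z, 37, 39, 33), (a, 35, 16, s, 34, 10, 39), (a, 35, 16, s, 34, 21, 6), (a, 35, 16, s, 34, 39, 33), (a, 35, 16, z, 37, 10, 39), (a, 35, 16, z, 37, 21, 6), (a, 35, 16, z, 37, 39, 33), (a, 5, 16, s, 34, 10, 39), (a, 5, 16, s, 34, 21, 6), (a, 5, 16, s, 34, 39, 33), (a, 5, 16, z, 37, 10, 39), (a, 5, 16, z, 37, 21, 6), (a, 5, 16, z, 37, 39, 33), (w, 19, 15, t, 20, 26, 30), (w, 19, 15, w, 10, 26, 30), (w, 19, 15, z, 7, 26, 30), (w, 19, 38, t, 20, 26, 30), (w, 19, 38, w, 10, 26, 30), (w, 19, 38, z, 7, 26, 30), (w, 23, 34, t, 20, 26, 30), (w, 23, 34, w, 10, 26, 30), (w, 23, 34, z, 7, 26, 30)}
σ[A = a and D < 39]: keep tuples satisfying A = a and D < 39 → {(a, 16, 19, s, 34, 21, 6), (a, 16, 19, s, 34, 39, 33), (a, 16, 19, z, 37, 21, 6), (a, 16, 19, z, 37, 39, 33), (a, 21, 21, s, 34, 21, 6), (a, 21, 21, s, 34, 39, 33), (a, 21, 21, z, 37, 21, 6), (a, 21, 21, z, 37, 39, 33), (a, 29, 26, s, 34, 21, 6), (a, 29, 26, s, 34, 39, 33), (a, 29, 26, z, 37, 21, 6), (a, 29, 26, z, 37, 39, 33), (a, 32, 9, s, 34, 21, 6), (a, 32, 9, s, 34, 39, 33), (a, 32, 9, z, 37, 21, 6), (a, 32, 9, z, 37, 39, 33), (a, 34, 36, s, 34, 21, 6), (a, 34, 36, s, 34, 39, 33), (a, 34, 36, z, 37, 21, 6), (a, 34, 36, z, 37, 39, 33), (a, 35, 16, s, 34, 21, 6), (a, 35, 16, s, 34, 39, 33), (a, 35, 16, z, 37, 21, 6), (a, 35, 16, z, 37, 39, 33), (a, 5, 16, s, 34, 21, 6), (a, 5, 16, s, 34, 39, 33), (a, 5, 16, z, 37, 21, 6), (a, 5, 16, z, 37, 39, 33)}
σ[C <= 34 and E != z]: keep tuples satisfying C <= 34 and E != z → {(a, 16, 19, s, 34, 21, 6), (a, 16, 19, s, 34, 39, 33), (a, 21, 21, s, 34, 21, 6), (a, 21, 21, s, 34, 39, 33), (a, 29, 26, s, 34, 21, 6), (a, 29, 26, s, 34, 39, 33), (a, 32, 9, s, 34, 21, 6), (a, 32, 9, s, 34, 39, 33), (a, 34, 36, s, 34, 21, 6), (a, 34, 36, s, 34, 39, 33), (a, 35, 16, s, 34, 21, 6), (a, 35, 16, s, 34, 39, 33), (a, 5, 16, s, 34, 21, 6), (a, 5, 16, s, 34, 39, 33)}
π_{G, C} gives {(16, 34), (19, 34), (21, 34), (26, 34), (36, 34), (9, 34)} (8 duplicate(s) eliminated).

{(16, 34), (19, 34), (21, 34), (26, 34), (36, 34), (9, 34)}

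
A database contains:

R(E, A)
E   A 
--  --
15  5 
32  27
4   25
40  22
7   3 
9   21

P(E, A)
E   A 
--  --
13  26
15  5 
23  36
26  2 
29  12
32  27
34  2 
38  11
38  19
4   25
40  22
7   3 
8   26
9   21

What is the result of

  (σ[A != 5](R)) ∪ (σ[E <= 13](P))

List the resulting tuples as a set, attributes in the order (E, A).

Filtering on A != 5 leaves {(32, 27), (4, 25), (40, 22), (7, 3), (9, 21)}.
Filtering on E <= 13 leaves {(13, 26), (4, 25), (7, 3), (8, 26), (9, 21)}.
Taking the union: {(13, 26), (32, 27), (4, 25), (40, 22), (7, 3), (8, 26), (9, 21)}

{(13, 26), (32, 27), (4, 25), (40, 22), (7, 3), (8, 26), (9, 21)}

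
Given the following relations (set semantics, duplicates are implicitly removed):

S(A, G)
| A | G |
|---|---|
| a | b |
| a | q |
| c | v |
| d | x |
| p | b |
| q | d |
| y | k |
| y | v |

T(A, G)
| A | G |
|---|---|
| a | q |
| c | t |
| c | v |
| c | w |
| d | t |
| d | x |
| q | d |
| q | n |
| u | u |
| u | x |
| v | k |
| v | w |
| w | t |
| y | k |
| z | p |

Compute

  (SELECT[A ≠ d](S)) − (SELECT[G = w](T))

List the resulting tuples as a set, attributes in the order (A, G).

Filtering on A ≠ d leaves {(a, b), (a, q), (c, v), (p, b), (q, d), (y, k), (y, v)}.
Filtering on G = w leaves {(c, w), (v, w)}.
Taking the difference: {(a, b), (a, q), (c, v), (p, b), (q, d), (y, k), (y, v)}

{(a, b), (a, q), (c, v), (p, b), (q, d), (y, k), (y, v)}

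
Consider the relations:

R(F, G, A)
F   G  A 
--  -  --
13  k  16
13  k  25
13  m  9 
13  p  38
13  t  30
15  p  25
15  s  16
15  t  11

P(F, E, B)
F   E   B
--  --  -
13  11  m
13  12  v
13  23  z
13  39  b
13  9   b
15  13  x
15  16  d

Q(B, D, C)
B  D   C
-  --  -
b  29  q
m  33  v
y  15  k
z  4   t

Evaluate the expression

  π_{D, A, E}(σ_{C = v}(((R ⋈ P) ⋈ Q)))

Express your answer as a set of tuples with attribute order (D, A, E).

{(33, 16, 11), (33, 25, 11), (33, 30, 11), (33, 38, 11), (33, 9, 11)}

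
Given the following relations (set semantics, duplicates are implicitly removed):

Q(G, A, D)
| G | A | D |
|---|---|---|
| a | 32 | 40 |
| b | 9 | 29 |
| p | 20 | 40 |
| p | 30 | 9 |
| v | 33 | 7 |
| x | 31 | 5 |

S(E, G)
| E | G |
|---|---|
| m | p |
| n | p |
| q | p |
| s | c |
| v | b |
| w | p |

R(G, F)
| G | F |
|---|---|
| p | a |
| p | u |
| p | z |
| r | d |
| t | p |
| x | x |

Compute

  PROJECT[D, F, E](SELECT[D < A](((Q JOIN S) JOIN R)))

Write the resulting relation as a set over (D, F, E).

Q ⋈ S (natural join on G): {(b, 9, 29, v), (p, 20, 40, m), (p, 20, 40, n), (p, 20, 40, q), (p, 20, 40, w), (p, 30, 9, m), (p, 30, 9, n), (p, 30, 9, q), (p, 30, 9, w)}
(Q JOIN S) ⋈ R (natural join on G): {(p, 20, 40, m, a), (p, 20, 40, m, u), (p, 20, 40, m, z), (p, 20, 40, n, a), (p, 20, 40, n, u), (p, 20, 40, n, z), (p, 20, 40, q, a), (p, 20, 40, q, u), (p, 20, 40, q, z), (p, 20, 40, w, a), (p, 20, 40, w, u), (p, 20, 40, w, z), (p, 30, 9, m, a), (p, 30, 9, m, u), (p, 30, 9, m, z), (p, 30, 9, n, a), (p, 30, 9, n, u), (p, 30, 9, n, z), (p, 30, 9, q, a), (p, 30, 9, q, u), (p, 30, 9, q, z), (p, 30, 9, w, a), (p, 30, 9, w, u), (p, 30, 9, w, z)}
Filtering on D < A leaves {(p, 30, 9, m, a), (p, 30, 9, m, u), (p, 30, 9, m, z), (p, 30, 9, n, a), (p, 30, 9, n, u), (p, 30, 9, n, z), (p, 30, 9, q, a), (p, 30, 9, q, u), (p, 30, 9, q, z), (p, 30, 9, w, a), (p, 30, 9, w, u), (p, 30, 9, w, z)}.
Keep only column(s) D, F, E: {(9, a, m), (9, a, n), (9, a, q), (9, a, w), (9, u, m), (9, u, n), (9, u, q), (9, u, w), (9, z, m), (9, z, n), (9, z, q), (9, z, w)}

{(9, a, m), (9, a, n), (9, a, q), (9, a, w), (9, u, m), (9, u, n), (9, u, q), (9, u, w), (9, z, m), (9, z, n), (9, z, q), (9, z, w)}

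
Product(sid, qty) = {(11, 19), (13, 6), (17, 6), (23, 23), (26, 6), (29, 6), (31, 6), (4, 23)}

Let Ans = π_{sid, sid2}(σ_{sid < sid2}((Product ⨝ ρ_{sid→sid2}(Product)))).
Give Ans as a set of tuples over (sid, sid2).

ρ[sid→sid2]: schema becomes (sid2, qty); tuples unchanged.
Joining Product and ρ_{sid→sid2}(Product) on qty yields {(11, 19, 11), (13, 6, 13), (13, 6, 17), (13, 6, 26), (13, 6, 29), (13, 6, 31), (17, 6, 13), (17, 6, 17), (17, 6, 26), (17, 6, 29), (17, 6, 31), (23, 23, 23), (23, 23, 4), (26, 6, 13), (26, 6, 17), (26, 6, 26), (26, 6, 29), (26, 6, 31), (29, 6, 13), (29, 6, 17), (29, 6, 26), (29, 6, 29), (29, 6, 31), (31, 6, 13), (31, 6, 17), (31, 6, 26), (31, 6, 29), (31, 6, 31), (4, 23, 23), (4, 23, 4)}.
σ[sid < sid2]: keep tuples satisfying sid < sid2 → {(13, 6, 17), (13, 6, 26), (13, 6, 29), (13, 6, 31), (17, 6, 26), (17, 6, 29), (17, 6, 31), (26, 6, 29), (26, 6, 31), (29, 6, 31), (4, 23, 23)}
Projecting to sid, sid2: {(13, 17), (13, 26), (13, 29), (13, 31), (17, 26), (17, 29), (17, 31), (26, 29), (26, 31), (29, 31), (4, 23)}

{(13, 17), (13, 26), (13, 29), (13, 31), (17, 26), (17, 29), (17, 31), (26, 29), (26, 31), (29, 31), (4, 23)}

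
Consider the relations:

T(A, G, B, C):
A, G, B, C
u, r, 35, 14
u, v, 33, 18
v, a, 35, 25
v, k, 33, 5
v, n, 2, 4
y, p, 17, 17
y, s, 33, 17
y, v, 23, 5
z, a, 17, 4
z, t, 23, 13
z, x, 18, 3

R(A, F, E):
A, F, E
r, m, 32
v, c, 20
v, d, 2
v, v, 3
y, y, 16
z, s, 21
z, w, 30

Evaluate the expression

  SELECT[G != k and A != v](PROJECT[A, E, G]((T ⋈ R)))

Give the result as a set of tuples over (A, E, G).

Joining T and R on A yields {(v, a, 35, 25, c, 20), (v, a, 35, 25, d, 2), (v, a, 35, 25, v, 3), (v, k, 33, 5, c, 20), (v, k, 33, 5, d, 2), (v, k, 33, 5, v, 3), (v, n, 2, 4, c, 20), (v, n, 2, 4, d, 2), (v, n, 2, 4, v, 3), (y, p, 17, 17, y, 16), (y, s, 33, 17, y, 16), (y, v, 23, 5, y, 16), (z, a, 17, 4, s, 21), (z, a, 17, 4, w, 30), (z, t, 23, 13, s, 21), (z, t, 23, 13, w, 30), (z, x, 18, 3, s, 21), (z, x, 18, 3, w, 30)}.
Keep only column(s) A, E, G: {(v, 2, a), (v, 2, k), (v, 2, n), (v, 20, a), (v, 20, k), (v, 20, n), (v, 3, a), (v, 3, k), (v, 3, n), (y, 16, p), (y, 16, s), (y, 16, v), (z, 21, a), (z, 21, t), (z, 21, x), (z, 30, a), (z, 30, t), (z, 30, x)}
Selection G != k and A != v: {(y, 16, p), (y, 16, s), (y, 16, v), (z, 21, a), (z, 21, t), (z, 21, x), (z, 30, a), (z, 30, t), (z, 30, x)}

{(y, 16, p), (y, 16, s), (y, 16, v), (z, 21, a), (z, 21, t), (z, 21, x), (z, 30, a), (z, 30, t), (z, 30, x)}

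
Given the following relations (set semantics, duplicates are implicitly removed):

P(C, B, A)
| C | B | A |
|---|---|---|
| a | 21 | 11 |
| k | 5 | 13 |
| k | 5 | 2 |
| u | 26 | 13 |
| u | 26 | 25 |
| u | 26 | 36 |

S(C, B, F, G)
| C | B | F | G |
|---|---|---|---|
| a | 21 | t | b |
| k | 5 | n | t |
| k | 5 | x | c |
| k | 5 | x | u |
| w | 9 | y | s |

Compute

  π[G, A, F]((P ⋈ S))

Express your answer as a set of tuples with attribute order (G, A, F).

Joining P and S on C, B yields {(a, 21, 11, t, b), (k, 5, 13, n, t), (k, 5, 13, x, c), (k, 5, 13, x, u), (k, 5, 2, n, t), (k, 5, 2, x, c), (k, 5, 2, x, u)}.
Projecting to G, A, F: {(b, 11, t), (c, 13, x), (c, 2, x), (t, 13, n), (t, 2, n), (u, 13, x), (u, 2, x)}

{(b, 11, t), (c, 13, x), (c, 2, x), (t, 13, n), (t, 2, n), (u, 13, x), (u, 2, x)}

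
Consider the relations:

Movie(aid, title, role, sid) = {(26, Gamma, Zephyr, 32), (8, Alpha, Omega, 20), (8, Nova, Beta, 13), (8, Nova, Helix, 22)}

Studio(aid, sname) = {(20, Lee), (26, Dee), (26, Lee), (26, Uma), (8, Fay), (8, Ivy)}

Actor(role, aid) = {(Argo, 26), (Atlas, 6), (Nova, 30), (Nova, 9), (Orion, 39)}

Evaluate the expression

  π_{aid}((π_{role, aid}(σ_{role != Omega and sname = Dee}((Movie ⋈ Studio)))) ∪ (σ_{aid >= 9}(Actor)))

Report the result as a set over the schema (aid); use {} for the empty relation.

Joining Movie and Studio on aid yields {(26, Gamma, Zephyr, 32, Dee), (26, Gamma, Zephyr, 32, Lee), (26, Gamma, Zephyr, 32, Uma), (8, Alpha, Omega, 20, Fay), (8, Alpha, Omega, 20, Ivy), (8, Nova, Beta, 13, Fay), (8, Nova, Beta, 13, Ivy), (8, Nova, Helix, 22, Fay), (8, Nova, Helix, 22, Ivy)}.
Filtering on role != Omega and sname = Dee leaves {(26, Gamma, Zephyr, 32, Dee)}.
Projecting to role, aid: {(Zephyr, 26)}
Filtering on aid >= 9 leaves {(Argo, 26), (Nova, 30), (Nova, 9), (Orion, 39)}.
Taking the union: {(Argo, 26), (Nova, 30), (Nova, 9), (Orion, 39), (Zephyr, 26)}
Projecting to aid (1 duplicate(s) eliminated): {26, 30, 39, 9}

{26, 30, 39, 9}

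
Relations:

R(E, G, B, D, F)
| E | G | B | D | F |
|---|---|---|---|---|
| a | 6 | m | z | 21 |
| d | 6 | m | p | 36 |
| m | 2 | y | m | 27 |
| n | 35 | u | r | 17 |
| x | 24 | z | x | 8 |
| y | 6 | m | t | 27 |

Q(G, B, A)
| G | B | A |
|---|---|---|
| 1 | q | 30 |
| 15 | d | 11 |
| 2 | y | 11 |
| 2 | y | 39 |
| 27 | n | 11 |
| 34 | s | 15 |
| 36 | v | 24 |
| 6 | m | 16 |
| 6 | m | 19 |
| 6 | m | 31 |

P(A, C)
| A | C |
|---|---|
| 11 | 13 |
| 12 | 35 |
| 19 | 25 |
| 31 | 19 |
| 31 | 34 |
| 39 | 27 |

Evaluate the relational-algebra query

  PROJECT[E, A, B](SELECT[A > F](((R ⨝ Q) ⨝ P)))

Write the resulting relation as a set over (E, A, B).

{(a, 31, m), (m, 39, y), (y, 31, m)}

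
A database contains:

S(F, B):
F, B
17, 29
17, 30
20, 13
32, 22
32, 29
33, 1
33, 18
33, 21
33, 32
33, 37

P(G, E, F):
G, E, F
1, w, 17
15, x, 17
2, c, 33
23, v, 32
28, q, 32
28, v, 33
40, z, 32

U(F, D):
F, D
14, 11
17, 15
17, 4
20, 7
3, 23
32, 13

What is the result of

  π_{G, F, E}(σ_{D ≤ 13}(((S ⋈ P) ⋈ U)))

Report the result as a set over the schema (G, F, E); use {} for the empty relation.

S ⋈ P (natural join on F): {(17, 29, 1, w), (17, 29, 15, x), (17, 30, 1, w), (17, 30, 15, x), (32, 22, 23, v), (32, 22, 28, q), (32, 22, 40, z), (32, 29, 23, v), (32, 29, 28, q), (32, 29, 40, z), (33, 1, 2, c), (33, 1, 28, v), (33, 18, 2, c), (33, 18, 28, v), (33, 21, 2, c), (33, 21, 28, v), (33, 32, 2, c), (33, 32, 28, v), (33, 37, 2, c), (33, 37, 28, v)}
(S ⋈ P) ⋈ U (natural join on F): {(17, 29, 1, w, 15), (17, 29, 1, w, 4), (17, 29, 15, x, 15), (17, 29, 15, x, 4), (17, 30, 1, w, 15), (17, 30, 1, w, 4), (17, 30, 15, x, 15), (17, 30, 15, x, 4), (32, 22, 23, v, 13), (32, 22, 28, q, 13), (32, 22, 40, z, 13), (32, 29, 23, v, 13), (32, 29, 28, q, 13), (32, 29, 40, z, 13)}
Apply σ_{D ≤ 13}; surviving tuples: {(17, 29, 1, w, 4), (17, 29, 15, x, 4), (17, 30, 1, w, 4), (17, 30, 15, x, 4), (32, 22, 23, v, 13), (32, 22, 28, q, 13), (32, 22, 40, z, 13), (32, 29, 23, v, 13), (32, 29, 28, q, 13), (32, 29, 40, z, 13)}
π_{G, F, E} gives {(1, 17, w), (15, 17, x), (23, 32, v), (28, 32, q), (40, 32, z)} (5 duplicate(s) eliminated).

{(1, 17, w), (15, 17, x), (23, 32, v), (28, 32, q), (40, 32, z)}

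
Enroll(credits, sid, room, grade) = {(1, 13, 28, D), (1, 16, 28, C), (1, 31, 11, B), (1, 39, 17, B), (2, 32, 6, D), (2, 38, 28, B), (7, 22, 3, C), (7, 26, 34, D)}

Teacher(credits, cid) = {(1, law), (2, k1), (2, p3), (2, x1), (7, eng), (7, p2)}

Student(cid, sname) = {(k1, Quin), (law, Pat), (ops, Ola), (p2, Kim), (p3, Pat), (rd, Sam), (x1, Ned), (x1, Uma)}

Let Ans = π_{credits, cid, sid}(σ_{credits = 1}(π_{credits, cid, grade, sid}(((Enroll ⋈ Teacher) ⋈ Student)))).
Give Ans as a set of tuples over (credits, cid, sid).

Natural join on credits: {(1, 13, 28, D, law), (1, 16, 28, C, law), (1, 31, 11, B, law), (1, 39, 17, B, law), (2, 32, 6, D, k1), (2, 32, 6, D, p3), (2, 32, 6, D, x1), (2, 38, 28, B, k1), (2, 38, 28, B, p3), (2, 38, 28, B, x1), (7, 22, 3, C, eng), (7, 22, 3, C, p2), (7, 26, 34, D, eng), (7, 26, 34, D, p2)}
Natural join on cid: {(1, 13, 28, D, law, Pat), (1, 16, 28, C, law, Pat), (1, 31, 11, B, law, Pat), (1, 39, 17, B, law, Pat), (2, 32, 6, D, k1, Quin), (2, 32, 6, D, p3, Pat), (2, 32, 6, D, x1, Ned), (2, 32, 6, D, x1, Uma), (2, 38, 28, B, k1, Quin), (2, 38, 28, B, p3, Pat), (2, 38, 28, B, x1, Ned), (2, 38, 28, B, x1, Uma), (7, 22, 3, C, p2, Kim), (7, 26, 34, D, p2, Kim)}
π[credits, cid, grade, sid]: project onto (credits, cid, grade, sid) (2 duplicate(s) eliminated) → {(1, law, B, 31), (1, law, B, 39), (1, law, C, 16), (1, law, D, 13), (2, k1, B, 38), (2, k1, D, 32), (2, p3, B, 38), (2, p3, D, 32), (2, x1, B, 38), (2, x1, D, 32), (7, p2, C, 22), (7, p2, D, 26)}
Filtering on credits = 1 leaves {(1, law, B, 31), (1, law, B, 39), (1, law, C, 16), (1, law, D, 13)}.
π[credits, cid, sid]: project onto (credits, cid, sid) → {(1, law, 13), (1, law, 16), (1, law, 31), (1, law, 39)}

{(1, law, 13), (1, law, 16), (1, law, 31), (1, law, 39)}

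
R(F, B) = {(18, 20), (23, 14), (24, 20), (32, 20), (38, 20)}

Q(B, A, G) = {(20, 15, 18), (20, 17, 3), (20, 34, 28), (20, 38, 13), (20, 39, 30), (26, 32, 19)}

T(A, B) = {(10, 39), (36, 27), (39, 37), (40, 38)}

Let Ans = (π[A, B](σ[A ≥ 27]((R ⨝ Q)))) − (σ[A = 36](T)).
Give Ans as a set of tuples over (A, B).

{(34, 20), (38, 20), (39, 20)}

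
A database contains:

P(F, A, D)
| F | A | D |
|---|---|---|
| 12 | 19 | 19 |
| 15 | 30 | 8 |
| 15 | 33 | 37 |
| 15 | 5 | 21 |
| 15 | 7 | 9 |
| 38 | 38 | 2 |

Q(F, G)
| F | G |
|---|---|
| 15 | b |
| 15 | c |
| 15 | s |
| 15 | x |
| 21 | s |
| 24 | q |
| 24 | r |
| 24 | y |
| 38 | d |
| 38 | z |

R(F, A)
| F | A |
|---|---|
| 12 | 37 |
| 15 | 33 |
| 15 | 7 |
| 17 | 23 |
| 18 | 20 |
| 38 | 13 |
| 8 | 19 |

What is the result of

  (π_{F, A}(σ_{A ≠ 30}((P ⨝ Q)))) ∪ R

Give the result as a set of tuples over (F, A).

Joining P and Q on F yields {(15, 30, 8, b), (15, 30, 8, c), (15, 30, 8, s), (15, 30, 8, x), (15, 33, 37, b), (15, 33, 37, c), (15, 33, 37, s), (15, 33, 37, x), (15, 5, 21, b), (15, 5, 21, c), (15, 5, 21, s), (15, 5, 21, x), (15, 7, 9, b), (15, 7, 9, c), (15, 7, 9, s), (15, 7, 9, x), (38, 38, 2, d), (38, 38, 2, z)}.
Filtering on A ≠ 30 leaves {(15, 33, 37, b), (15, 33, 37, c), (15, 33, 37, s), (15, 33, 37, x), (15, 5, 21, b), (15, 5, 21, c), (15, 5, 21, s), (15, 5, 21, x), (15, 7, 9, b), (15, 7, 9, c), (15, 7, 9, s), (15, 7, 9, x), (38, 38, 2, d), (38, 38, 2, z)}.
π_{F, A} gives {(15, 33), (15, 5), (15, 7), (38, 38)} (10 duplicate(s) eliminated).
Set union of the two operands is {(12, 37), (15, 33), (15, 5), (15, 7), (17, 23), (18, 20), (38, 13), (38, 38), (8, 19)}.

{(12, 37), (15, 33), (15, 5), (15, 7), (17, 23), (18, 20), (38, 13), (38, 38), (8, 19)}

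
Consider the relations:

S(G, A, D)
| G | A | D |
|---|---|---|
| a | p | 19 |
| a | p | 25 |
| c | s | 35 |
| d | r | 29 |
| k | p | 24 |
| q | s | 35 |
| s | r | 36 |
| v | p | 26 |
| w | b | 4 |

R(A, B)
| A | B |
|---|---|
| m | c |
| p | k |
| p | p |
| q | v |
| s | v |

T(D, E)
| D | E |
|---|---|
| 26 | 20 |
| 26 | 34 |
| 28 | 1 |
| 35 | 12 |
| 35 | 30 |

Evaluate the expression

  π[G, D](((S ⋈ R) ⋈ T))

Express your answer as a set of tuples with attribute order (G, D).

{(c, 35), (q, 35), (v, 26)}

S ⋈ R (natural join on A): {(a, p, 19, k), (a, p, 19, p), (a, p, 25, k), (a, p, 25, p), (c, s, 35, v), (k, p, 24, k), (k, p, 24, p), (q, s, 35, v), (v, p, 26, k), (v, p, 26, p)}
(S ⋈ R) ⋈ T (natural join on D): {(c, s, 35, v, 12), (c, s, 35, v, 30), (q, s, 35, v, 12), (q, s, 35, v, 30), (v, p, 26, k, 20), (v, p, 26, k, 34), (v, p, 26, p, 20), (v, p, 26, p, 34)}
π_{G, D} gives {(c, 35), (q, 35), (v, 26)} (5 duplicate(s) eliminated).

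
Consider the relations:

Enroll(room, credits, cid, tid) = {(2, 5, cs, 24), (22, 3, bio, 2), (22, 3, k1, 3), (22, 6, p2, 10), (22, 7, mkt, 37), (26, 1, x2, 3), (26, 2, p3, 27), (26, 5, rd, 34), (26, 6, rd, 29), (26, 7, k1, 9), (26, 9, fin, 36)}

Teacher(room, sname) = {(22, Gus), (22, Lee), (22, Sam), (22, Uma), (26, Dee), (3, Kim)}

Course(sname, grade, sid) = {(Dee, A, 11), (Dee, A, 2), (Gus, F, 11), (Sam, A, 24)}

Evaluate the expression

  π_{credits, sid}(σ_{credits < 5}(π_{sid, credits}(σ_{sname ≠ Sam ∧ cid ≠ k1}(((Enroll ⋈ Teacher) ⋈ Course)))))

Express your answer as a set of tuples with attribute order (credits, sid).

{(1, 11), (1, 2), (2, 11), (2, 2), (3, 11)}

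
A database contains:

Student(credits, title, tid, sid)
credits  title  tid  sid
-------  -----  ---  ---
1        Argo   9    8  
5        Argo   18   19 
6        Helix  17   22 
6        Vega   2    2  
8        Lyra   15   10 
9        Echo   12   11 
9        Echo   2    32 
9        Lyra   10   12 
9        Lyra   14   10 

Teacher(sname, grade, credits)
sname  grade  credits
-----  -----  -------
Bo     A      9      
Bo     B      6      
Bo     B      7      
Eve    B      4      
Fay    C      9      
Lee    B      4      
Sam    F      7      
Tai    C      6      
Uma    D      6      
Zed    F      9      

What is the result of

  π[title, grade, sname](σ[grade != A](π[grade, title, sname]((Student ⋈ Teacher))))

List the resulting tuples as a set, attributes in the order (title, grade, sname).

Student ⋈ Teacher (natural join on credits): {(6, Helix, 17, 22, Bo, B), (6, Helix, 17, 22, Tai, C), (6, Helix, 17, 22, Uma, D), (6, Vega, 2, 2, Bo, B), (6, Vega, 2, 2, Tai, C), (6, Vega, 2, 2, Uma, D), (9, Echo, 12, 11, Bo, A), (9, Echo, 12, 11, Fay, C), (9, Echo, 12, 11, Zed, F), (9, Echo, 2, 32, Bo, A), (9, Echo, 2, 32, Fay, C), (9, Echo, 2, 32, Zed, F), (9, Lyra, 10, 12, Bo, A), (9, Lyra, 10, 12, Fay, C), (9, Lyra, 10, 12, Zed, F), (9, Lyra, 14, 10, Bo, A), (9, Lyra, 14, 10, Fay, C), (9, Lyra, 14, 10, Zed, F)}
Projecting to grade, title, sname (6 duplicate(s) eliminated): {(A, Echo, Bo), (A, Lyra, Bo), (B, Helix, Bo), (B, Vega, Bo), (C, Echo, Fay), (C, Helix, Tai), (C, Lyra, Fay), (C, Vega, Tai), (D, Helix, Uma), (D, Vega, Uma), (F, Echo, Zed), (F, Lyra, Zed)}
σ[grade != A]: keep tuples satisfying grade != A → {(B, Helix, Bo), (B, Vega, Bo), (C, Echo, Fay), (C, Helix, Tai), (C, Lyra, Fay), (C, Vega, Tai), (D, Helix, Uma), (D, Vega, Uma), (F, Echo, Zed), (F, Lyra, Zed)}
Projecting to title, grade, sname: {(Echo, C, Fay), (Echo, F, Zed), (Helix, B, Bo), (Helix, C, Tai), (Helix, D, Uma), (Lyra, C, Fay), (Lyra, F, Zed), (Vega, B, Bo), (Vega, C, Tai), (Vega, D, Uma)}

{(Echo, C, Fay), (Echo, F, Zed), (Helix, B, Bo), (Helix, C, Tai), (Helix, D, Uma), (Lyra, C, Fay), (Lyra, F, Zed), (Vega, B, Bo), (Vega, C, Tai), (Vega, D, Uma)}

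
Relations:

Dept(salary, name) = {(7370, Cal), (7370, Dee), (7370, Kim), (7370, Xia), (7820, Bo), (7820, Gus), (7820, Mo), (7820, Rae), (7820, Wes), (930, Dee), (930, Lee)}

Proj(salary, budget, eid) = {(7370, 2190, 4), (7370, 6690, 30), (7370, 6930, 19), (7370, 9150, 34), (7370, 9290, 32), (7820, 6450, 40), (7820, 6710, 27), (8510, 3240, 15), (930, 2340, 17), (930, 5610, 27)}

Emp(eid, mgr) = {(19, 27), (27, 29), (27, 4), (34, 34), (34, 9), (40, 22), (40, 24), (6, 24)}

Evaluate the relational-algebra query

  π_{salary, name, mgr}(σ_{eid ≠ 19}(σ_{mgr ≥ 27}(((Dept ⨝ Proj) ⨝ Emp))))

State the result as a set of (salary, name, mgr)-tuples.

{(7370, Cal, 34), (7370, Dee, 34), (7370, Kim, 34), (7370, Xia, 34), (7820, Bo, 29), (7820, Gus, 29), (7820, Mo, 29), (7820, Rae, 29), (7820, Wes, 29), (930, Dee, 29), (930, Lee, 29)}

Natural join on salary: {(7370, Cal, 2190, 4), (7370, Cal, 6690, 30), (7370, Cal, 6930, 19), (7370, Cal, 9150, 34), (7370, Cal, 9290, 32), (7370, Dee, 2190, 4), (7370, Dee, 6690, 30), (7370, Dee, 6930, 19), (7370, Dee, 9150, 34), (7370, Dee, 9290, 32), (7370, Kim, 2190, 4), (7370, Kim, 6690, 30), (7370, Kim, 6930, 19), (7370, Kim, 9150, 34), (7370, Kim, 9290, 32), (7370, Xia, 2190, 4), (7370, Xia, 6690, 30), (7370, Xia, 6930, 19), (7370, Xia, 9150, 34), (7370, Xia, 9290, 32), (7820, Bo, 6450, 40), (7820, Bo, 6710, 27), (7820, Gus, 6450, 40), (7820, Gus, 6710, 27), (7820, Mo, 6450, 40), (7820, Mo, 6710, 27), (7820, Rae, 6450, 40), (7820, Rae, 6710, 27), (7820, Wes, 6450, 40), (7820, Wes, 6710, 27), (930, Dee, 2340, 17), (930, Dee, 5610, 27), (930, Lee, 2340, 17), (930, Lee, 5610, 27)}
Natural join on eid: {(7370, Cal, 6930, 19, 27), (7370, Cal, 9150, 34, 34), (7370, Cal, 9150, 34, 9), (7370, Dee, 6930, 19, 27), (7370, Dee, 9150, 34, 34), (7370, Dee, 9150, 34, 9), (7370, Kim, 6930, 19, 27), (7370, Kim, 9150, 34, 34), (7370, Kim, 9150, 34, 9), (7370, Xia, 6930, 19, 27), (7370, Xia, 9150, 34, 34), (7370, Xia, 9150, 34, 9), (7820, Bo, 6450, 40, 22), (7820, Bo, 6450, 40, 24), (7820, Bo, 6710, 27, 29), (7820, Bo, 6710, 27, 4), (7820, Gus, 6450, 40, 22), (7820, Gus, 6450, 40, 24), (7820, Gus, 6710, 27, 29), (7820, Gus, 6710, 27, 4), (7820, Mo, 6450, 40, 22), (7820, Mo, 6450, 40, 24), (7820, Mo, 6710, 27, 29), (7820, Mo, 6710, 27, 4), (7820, Rae, 6450, 40, 22), (7820, Rae, 6450, 40, 24), (7820, Rae, 6710, 27, 29), (7820, Rae, 6710, 27, 4), (7820, Wes, 6450, 40, 22), (7820, Wes, 6450, 40, 24), (7820, Wes, 6710, 27, 29), (7820, Wes, 6710, 27, 4), (930, Dee, 5610, 27, 29), (930, Dee, 5610, 27, 4), (930, Lee, 5610, 27, 29), (930, Lee, 5610, 27, 4)}
Filtering on mgr ≥ 27 leaves {(7370, Cal, 6930, 19, 27), (7370, Cal, 9150, 34, 34), (7370, Dee, 6930, 19, 27), (7370, Dee, 9150, 34, 34), (7370, Kim, 6930, 19, 27), (7370, Kim, 9150, 34, 34), (7370, Xia, 6930, 19, 27), (7370, Xia, 9150, 34, 34), (7820, Bo, 6710, 27, 29), (7820, Gus, 6710, 27, 29), (7820, Mo, 6710, 27, 29), (7820, Rae, 6710, 27, 29), (7820, Wes, 6710, 27, 29), (930, Dee, 5610, 27, 29), (930, Lee, 5610, 27, 29)}.
Filtering on eid ≠ 19 leaves {(7370, Cal, 9150, 34, 34), (7370, Dee, 9150, 34, 34), (7370, Kim, 9150, 34, 34), (7370, Xia, 9150, 34, 34), (7820, Bo, 6710, 27, 29), (7820, Gus, 6710, 27, 29), (7820, Mo, 6710, 27, 29), (7820, Rae, 6710, 27, 29), (7820, Wes, 6710, 27, 29), (930, Dee, 5610, 27, 29), (930, Lee, 5610, 27, 29)}.
π[salary, name, mgr]: project onto (salary, name, mgr) → {(7370, Cal, 34), (7370, Dee, 34), (7370, Kim, 34), (7370, Xia, 34), (7820, Bo, 29), (7820, Gus, 29), (7820, Mo, 29), (7820, Rae, 29), (7820, Wes, 29), (930, Dee, 29), (930, Lee, 29)}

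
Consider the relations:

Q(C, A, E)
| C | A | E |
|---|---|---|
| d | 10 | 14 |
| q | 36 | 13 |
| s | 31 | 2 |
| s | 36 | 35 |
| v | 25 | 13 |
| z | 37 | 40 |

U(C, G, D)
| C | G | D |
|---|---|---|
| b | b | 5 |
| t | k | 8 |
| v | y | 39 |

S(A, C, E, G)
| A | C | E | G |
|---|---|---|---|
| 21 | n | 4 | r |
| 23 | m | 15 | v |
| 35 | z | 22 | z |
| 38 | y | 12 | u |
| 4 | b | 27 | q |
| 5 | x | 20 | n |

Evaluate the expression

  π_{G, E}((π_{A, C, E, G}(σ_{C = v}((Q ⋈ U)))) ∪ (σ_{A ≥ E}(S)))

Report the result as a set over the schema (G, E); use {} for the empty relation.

Q ⋈ U (natural join on C): {(v, 25, 13, y, 39)}
Selection C = v: {(v, 25, 13, y, 39)}
π[A, C, E, G]: project onto (A, C, E, G) → {(25, v, 13, y)}
Selection A ≥ E: {(21, n, 4, r), (23, m, 15, v), (35, z, 22, z), (38, y, 12, u)}
Union: {(25, v, 13, y)} with {(21, n, 4, r), (23, m, 15, v), (35, z, 22, z), (38, y, 12, u)} → {(21, n, 4, r), (23, m, 15, v), (25, v, 13, y), (35, z, 22, z), (38, y, 12, u)}
π[G, E]: project onto (G, E) → {(r, 4), (u, 12), (v, 15), (y, 13), (z, 22)}

{(r, 4), (u, 12), (v, 15), (y, 13), (z, 22)}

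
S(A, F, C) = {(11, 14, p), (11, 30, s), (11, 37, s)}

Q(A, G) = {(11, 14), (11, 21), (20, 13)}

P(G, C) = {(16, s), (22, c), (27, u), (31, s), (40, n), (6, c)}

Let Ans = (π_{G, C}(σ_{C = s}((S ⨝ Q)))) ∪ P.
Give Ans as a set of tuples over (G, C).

{(14, s), (16, s), (21, s), (22, c), (27, u), (31, s), (40, n), (6, c)}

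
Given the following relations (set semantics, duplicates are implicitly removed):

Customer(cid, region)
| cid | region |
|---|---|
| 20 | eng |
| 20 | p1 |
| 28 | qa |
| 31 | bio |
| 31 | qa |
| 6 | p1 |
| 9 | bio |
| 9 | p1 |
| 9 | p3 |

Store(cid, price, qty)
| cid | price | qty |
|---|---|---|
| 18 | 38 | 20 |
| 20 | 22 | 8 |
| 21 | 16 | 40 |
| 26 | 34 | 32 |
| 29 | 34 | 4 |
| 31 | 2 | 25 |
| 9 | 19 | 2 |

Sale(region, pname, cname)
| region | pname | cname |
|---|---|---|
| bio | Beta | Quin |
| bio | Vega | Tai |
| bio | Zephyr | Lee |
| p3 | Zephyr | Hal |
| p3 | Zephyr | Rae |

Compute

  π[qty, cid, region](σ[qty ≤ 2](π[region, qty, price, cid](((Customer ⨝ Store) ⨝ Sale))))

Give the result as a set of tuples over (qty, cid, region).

Joining Customer and Store on cid yields {(20, eng, 22, 8), (20, p1, 22, 8), (31, bio, 2, 25), (31, qa, 2, 25), (9, bio, 19, 2), (9, p1, 19, 2), (9, p3, 19, 2)}.
Joining (Customer ⨝ Store) and Sale on region yields {(31, bio, 2, 25, Beta, Quin), (31, bio, 2, 25, Vega, Tai), (31, bio, 2, 25, Zephyr, Lee), (9, bio, 19, 2, Beta, Quin), (9, bio, 19, 2, Vega, Tai), (9, bio, 19, 2, Zephyr, Lee), (9, p3, 19, 2, Zephyr, Hal), (9, p3, 19, 2, Zephyr, Rae)}.
π_{region, qty, price, cid} gives {(bio, 2, 19, 9), (bio, 25, 2, 31), (p3, 2, 19, 9)} (5 duplicate(s) eliminated).
Selection qty ≤ 2: {(bio, 2, 19, 9), (p3, 2, 19, 9)}
π_{qty, cid, region} gives {(2, 9, bio), (2, 9, p3)}.

{(2, 9, bio), (2, 9, p3)}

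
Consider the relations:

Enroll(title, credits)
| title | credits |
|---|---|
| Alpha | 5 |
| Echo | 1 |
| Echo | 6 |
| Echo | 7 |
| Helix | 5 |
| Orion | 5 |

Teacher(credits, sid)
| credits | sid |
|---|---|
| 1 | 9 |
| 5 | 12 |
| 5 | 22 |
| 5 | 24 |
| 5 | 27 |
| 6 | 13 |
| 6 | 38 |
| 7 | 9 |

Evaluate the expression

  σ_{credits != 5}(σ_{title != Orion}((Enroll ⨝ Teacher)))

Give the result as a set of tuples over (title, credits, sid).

{(Echo, 1, 9), (Echo, 6, 13), (Echo, 6, 38), (Echo, 7, 9)}

Enroll ⋈ Teacher (natural join on credits): {(Alpha, 5, 12), (Alpha, 5, 22), (Alpha, 5, 24), (Alpha, 5, 27), (Echo, 1, 9), (Echo, 6, 13), (Echo, 6, 38), (Echo, 7, 9), (Helix, 5, 12), (Helix, 5, 22), (Helix, 5, 24), (Helix, 5, 27), (Orion, 5, 12), (Orion, 5, 22), (Orion, 5, 24), (Orion, 5, 27)}
Apply σ_{title != Orion}; surviving tuples: {(Alpha, 5, 12), (Alpha, 5, 22), (Alpha, 5, 24), (Alpha, 5, 27), (Echo, 1, 9), (Echo, 6, 13), (Echo, 6, 38), (Echo, 7, 9), (Helix, 5, 12), (Helix, 5, 22), (Helix, 5, 24), (Helix, 5, 27)}
Apply σ_{credits != 5}; surviving tuples: {(Echo, 1, 9), (Echo, 6, 13), (Echo, 6, 38), (Echo, 7, 9)}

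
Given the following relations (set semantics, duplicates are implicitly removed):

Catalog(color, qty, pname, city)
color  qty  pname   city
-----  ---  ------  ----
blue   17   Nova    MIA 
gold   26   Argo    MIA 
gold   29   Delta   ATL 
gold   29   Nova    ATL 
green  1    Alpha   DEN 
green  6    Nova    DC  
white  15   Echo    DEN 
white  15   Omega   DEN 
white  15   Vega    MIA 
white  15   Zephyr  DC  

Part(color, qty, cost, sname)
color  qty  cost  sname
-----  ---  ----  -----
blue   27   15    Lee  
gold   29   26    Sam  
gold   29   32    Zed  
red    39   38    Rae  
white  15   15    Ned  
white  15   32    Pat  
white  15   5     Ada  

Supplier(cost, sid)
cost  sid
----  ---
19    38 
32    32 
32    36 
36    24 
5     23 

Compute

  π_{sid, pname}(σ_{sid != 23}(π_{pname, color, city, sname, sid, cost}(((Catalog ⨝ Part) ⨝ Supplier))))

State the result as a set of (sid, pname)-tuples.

Joining Catalog and Part on color, qty yields {(gold, 29, Delta, ATL, 26, Sam), (gold, 29, Delta, ATL, 32, Zed), (gold, 29, Nova, ATL, 26, Sam), (gold, 29, Nova, ATL, 32, Zed), (white, 15, Echo, DEN, 15, Ned), (white, 15, Echo, DEN, 32, Pat), (white, 15, Echo, DEN, 5, Ada), (white, 15, Omega, DEN, 15, Ned), (white, 15, Omega, DEN, 32, Pat), (white, 15, Omega, DEN, 5, Ada), (white, 15, Vega, MIA, 15, Ned), (white, 15, Vega, MIA, 32, Pat), (white, 15, Vega, MIA, 5, Ada), (white, 15, Zephyr, DC, 15, Ned), (white, 15, Zephyr, DC, 32, Pat), (white, 15, Zephyr, DC, 5, Ada)}.
Joining (Catalog ⨝ Part) and Supplier on cost yields {(gold, 29, Delta, ATL, 32, Zed, 32), (gold, 29, Delta, ATL, 32, Zed, 36), (gold, 29, Nova, ATL, 32, Zed, 32), (gold, 29, Nova, ATL, 32, Zed, 36), (white, 15, Echo, DEN, 32, Pat, 32), (white, 15, Echo, DEN, 32, Pat, 36), (white, 15, Echo, DEN, 5, Ada, 23), (white, 15, Omega, DEN, 32, Pat, 32), (white, 15, Omega, DEN, 32, Pat, 36), (white, 15, Omega, DEN, 5, Ada, 23), (white, 15, Vega, MIA, 32, Pat, 32), (white, 15, Vega, MIA, 32, Pat, 36), (white, 15, Vega, MIA, 5, Ada, 23), (white, 15, Zephyr, DC, 32, Pat, 32), (white, 15, Zephyr, DC, 32, Pat, 36), (white, 15, Zephyr, DC, 5, Ada, 23)}.
Projecting to pname, color, city, sname, sid, cost: {(Delta, gold, ATL, Zed, 32, 32), (Delta, gold, ATL, Zed, 36, 32), (Echo, white, DEN, Ada, 23, 5), (Echo, white, DEN, Pat, 32, 32), (Echo, white, DEN, Pat, 36, 32), (Nova, gold, ATL, Zed, 32, 32), (Nova, gold, ATL, Zed, 36, 32), (Omega, white, DEN, Ada, 23, 5), (Omega, white, DEN, Pat, 32, 32), (Omega, white, DEN, Pat, 36, 32), (Vega, white, MIA, Ada, 23, 5), (Vega, white, MIA, Pat, 32, 32), (Vega, white, MIA, Pat, 36, 32), (Zephyr, white, DC, Ada, 23, 5), (Zephyr, white, DC, Pat, 32, 32), (Zephyr, white, DC, Pat, 36, 32)}
Selection sid != 23: {(Delta, gold, ATL, Zed, 32, 32), (Delta, gold, ATL, Zed, 36, 32), (Echo, white, DEN, Pat, 32, 32), (Echo, white, DEN, Pat, 36, 32), (Nova, gold, ATL, Zed, 32, 32), (Nova, gold, ATL, Zed, 36, 32), (Omega, white, DEN, Pat, 32, 32), (Omega, white, DEN, Pat, 36, 32), (Vega, white, MIA, Pat, 32, 32), (Vega, white, MIA, Pat, 36, 32), (Zephyr, white, DC, Pat, 32, 32), (Zephyr, white, DC, Pat, 36, 32)}
Projecting to sid, pname: {(32, Delta), (32, Echo), (32, Nova), (32, Omega), (32, Vega), (32, Zephyr), (36, Delta), (36, Echo), (36, Nova), (36, Omega), (36, Vega), (36, Zephyr)}

{(32, Delta), (32, Echo), (32, Nova), (32, Omega), (32, Vega), (32, Zephyr), (36, Delta), (36, Echo), (36, Nova), (36, Omega), (36, Vega), (36, Zephyr)}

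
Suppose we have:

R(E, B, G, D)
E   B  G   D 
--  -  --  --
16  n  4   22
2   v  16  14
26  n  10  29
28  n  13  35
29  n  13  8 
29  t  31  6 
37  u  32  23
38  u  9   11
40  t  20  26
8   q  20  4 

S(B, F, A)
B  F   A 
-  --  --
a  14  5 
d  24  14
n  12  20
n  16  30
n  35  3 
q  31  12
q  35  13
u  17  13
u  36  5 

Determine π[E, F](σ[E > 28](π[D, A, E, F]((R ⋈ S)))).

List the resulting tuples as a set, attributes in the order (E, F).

Joining R and S on B yields {(16, n, 4, 22, 12, 20), (16, n, 4, 22, 16, 30), (16, n, 4, 22, 35, 3), (26, n, 10, 29, 12, 20), (26, n, 10, 29, 16, 30), (26, n, 10, 29, 35, 3), (28, n, 13, 35, 12, 20), (28, n, 13, 35, 16, 30), (28, n, 13, 35, 35, 3), (29, n, 13, 8, 12, 20), (29, n, 13, 8, 16, 30), (29, n, 13, 8, 35, 3), (37, u, 32, 23, 17, 13), (37, u, 32, 23, 36, 5), (38, u, 9, 11, 17, 13), (38, u, 9, 11, 36, 5), (8, q, 20, 4, 31, 12), (8, q, 20, 4, 35, 13)}.
π_{D, A, E, F} gives {(11, 13, 38, 17), (11, 5, 38, 36), (22, 20, 16, 12), (22, 3, 16, 35), (22, 30, 16, 16), (23, 13, 37, 17), (23, 5, 37, 36), (29, 20, 26, 12), (29, 3, 26, 35), (29, 30, 26, 16), (35, 20, 28, 12), (35, 3, 28, 35), (35, 30, 28, 16), (4, 12, 8, 31), (4, 13, 8, 35), (8, 20, 29, 12), (8, 3, 29, 35), (8, 30, 29, 16)}.
Filtering on E > 28 leaves {(11, 13, 38, 17), (11, 5, 38, 36), (23, 13, 37, 17), (23, 5, 37, 36), (8, 20, 29, 12), (8, 3, 29, 35), (8, 30, 29, 16)}.
π_{E, F} gives {(29, 12), (29, 16), (29, 35), (37, 17), (37, 36), (38, 17), (38, 36)}.

{(29, 12), (29, 16), (29, 35), (37, 17), (37, 36), (38, 17), (38, 36)}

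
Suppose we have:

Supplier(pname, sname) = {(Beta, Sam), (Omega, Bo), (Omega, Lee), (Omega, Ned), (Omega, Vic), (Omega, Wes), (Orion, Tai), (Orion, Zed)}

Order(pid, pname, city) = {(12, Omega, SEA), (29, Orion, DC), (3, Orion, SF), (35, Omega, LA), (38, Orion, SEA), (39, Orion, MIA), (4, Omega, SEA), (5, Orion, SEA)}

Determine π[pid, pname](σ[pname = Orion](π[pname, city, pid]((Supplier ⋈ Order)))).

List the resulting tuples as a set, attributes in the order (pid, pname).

{(29, Orion), (3, Orion), (38, Orion), (39, Orion), (5, Orion)}

Supplier ⋈ Order (natural join on pname): {(Omega, Bo, 12, SEA), (Omega, Bo, 35, LA), (Omega, Bo, 4, SEA), (Omega, Lee, 12, SEA), (Omega, Lee, 35, LA), (Omega, Lee, 4, SEA), (Omega, Ned, 12, SEA), (Omega, Ned, 35, LA), (Omega, Ned, 4, SEA), (Omega, Vic, 12, SEA), (Omega, Vic, 35, LA), (Omega, Vic, 4, SEA), (Omega, Wes, 12, SEA), (Omega, Wes, 35, LA), (Omega, Wes, 4, SEA), (Orion, Tai, 29, DC), (Orion, Tai, 3, SF), (Orion, Tai, 38, SEA), (Orion, Tai, 39, MIA), (Orion, Tai, 5, SEA), (Orion, Zed, 29, DC), (Orion, Zed, 3, SF), (Orion, Zed, 38, SEA), (Orion, Zed, 39, MIA), (Orion, Zed, 5, SEA)}
π[pname, city, pid]: project onto (pname, city, pid) (17 duplicate(s) eliminated) → {(Omega, LA, 35), (Omega, SEA, 12), (Omega, SEA, 4), (Orion, DC, 29), (Orion, MIA, 39), (Orion, SEA, 38), (Orion, SEA, 5), (Orion, SF, 3)}
Selection pname = Orion: {(Orion, DC, 29), (Orion, MIA, 39), (Orion, SEA, 38), (Orion, SEA, 5), (Orion, SF, 3)}
π[pid, pname]: project onto (pid, pname) → {(29, Orion), (3, Orion), (38, Orion), (39, Orion), (5, Orion)}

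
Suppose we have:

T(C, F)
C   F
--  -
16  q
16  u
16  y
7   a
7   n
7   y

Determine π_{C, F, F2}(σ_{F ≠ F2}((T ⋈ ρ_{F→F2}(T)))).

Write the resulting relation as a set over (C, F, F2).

{(16, q, u), (16, q, y), (16, u, q), (16, u, y), (16, y, q), (16, y, u), (7, a, n), (7, a, y), (7, n, a), (7, n, y), (7, y, a), (7, y, n)}

ρ[F→F2]: schema becomes (C, F2); tuples unchanged.
Joining T and ρ_{F→F2}(T) on C yields {(16, q, q), (16, q, u), (16, q, y), (16, u, q), (16, u, u), (16, u, y), (16, y, q), (16, y, u), (16, y, y), (7, a, a), (7, a, n), (7, a, y), (7, n, a), (7, n, n), (7, n, y), (7, y, a), (7, y, n), (7, y, y)}.
Selection F ≠ F2: {(16, q, u), (16, q, y), (16, u, q), (16, u, y), (16, y, q), (16, y, u), (7, a, n), (7, a, y), (7, n, a), (7, n, y), (7, y, a), (7, y, n)}
Projecting to C, F, F2: {(16, q, u), (16, q, y), (16, u, q), (16, u, y), (16, y, q), (16, y, u), (7, a, n), (7, a, y), (7, n, a), (7, n, y), (7, y, a), (7, y, n)}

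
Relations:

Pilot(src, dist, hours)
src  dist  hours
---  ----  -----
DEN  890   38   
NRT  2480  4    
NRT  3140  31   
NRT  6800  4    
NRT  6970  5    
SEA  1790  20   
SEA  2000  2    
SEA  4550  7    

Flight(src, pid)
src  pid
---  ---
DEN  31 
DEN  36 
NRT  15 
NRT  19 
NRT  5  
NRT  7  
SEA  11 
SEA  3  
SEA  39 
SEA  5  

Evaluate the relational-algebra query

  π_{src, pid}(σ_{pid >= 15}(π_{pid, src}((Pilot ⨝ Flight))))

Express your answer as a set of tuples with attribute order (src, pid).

{(DEN, 31), (DEN, 36), (NRT, 15), (NRT, 19), (SEA, 39)}

Joining Pilot and Flight on src yields {(DEN, 890, 38, 31), (DEN, 890, 38, 36), (NRT, 2480, 4, 15), (NRT, 2480, 4, 19), (NRT, 2480, 4, 5), (NRT, 2480, 4, 7), (NRT, 3140, 31, 15), (NRT, 3140, 31, 19), (NRT, 3140, 31, 5), (NRT, 3140, 31, 7), (NRT, 6800, 4, 15), (NRT, 6800, 4, 19), (NRT, 6800, 4, 5), (NRT, 6800, 4, 7), (NRT, 6970, 5, 15), (NRT, 6970, 5, 19), (NRT, 6970, 5, 5), (NRT, 6970, 5, 7), (SEA, 1790, 20, 11), (SEA, 1790, 20, 3), (SEA, 1790, 20, 39), (SEA, 1790, 20, 5), (SEA, 2000, 2, 11), (SEA, 2000, 2, 3), (SEA, 2000, 2, 39), (SEA, 2000, 2, 5), (SEA, 4550, 7, 11), (SEA, 4550, 7, 3), (SEA, 4550, 7, 39), (SEA, 4550, 7, 5)}.
Projecting to pid, src (20 duplicate(s) eliminated): {(11, SEA), (15, NRT), (19, NRT), (3, SEA), (31, DEN), (36, DEN), (39, SEA), (5, NRT), (5, SEA), (7, NRT)}
Selection pid >= 15: {(15, NRT), (19, NRT), (31, DEN), (36, DEN), (39, SEA)}
Projecting to src, pid: {(DEN, 31), (DEN, 36), (NRT, 15), (NRT, 19), (SEA, 39)}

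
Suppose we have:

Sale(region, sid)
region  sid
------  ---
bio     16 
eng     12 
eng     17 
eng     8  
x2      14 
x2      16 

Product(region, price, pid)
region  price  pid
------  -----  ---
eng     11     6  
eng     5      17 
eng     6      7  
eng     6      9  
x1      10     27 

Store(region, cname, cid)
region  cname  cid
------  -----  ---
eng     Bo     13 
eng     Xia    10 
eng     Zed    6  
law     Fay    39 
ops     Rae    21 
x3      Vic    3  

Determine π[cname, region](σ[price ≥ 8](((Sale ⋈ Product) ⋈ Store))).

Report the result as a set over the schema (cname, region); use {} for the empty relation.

{(Bo, eng), (Xia, eng), (Zed, eng)}

Sale ⋈ Product (natural join on region): {(eng, 12, 11, 6), (eng, 12, 5, 17), (eng, 12, 6, 7), (eng, 12, 6, 9), (eng, 17, 11, 6), (eng, 17, 5, 17), (eng, 17, 6, 7), (eng, 17, 6, 9), (eng, 8, 11, 6), (eng, 8, 5, 17), (eng, 8, 6, 7), (eng, 8, 6, 9)}
(Sale ⋈ Product) ⋈ Store (natural join on region): {(eng, 12, 11, 6, Bo, 13), (eng, 12, 11, 6, Xia, 10), (eng, 12, 11, 6, Zed, 6), (eng, 12, 5, 17, Bo, 13), (eng, 12, 5, 17, Xia, 10), (eng, 12, 5, 17, Zed, 6), (eng, 12, 6, 7, Bo, 13), (eng, 12, 6, 7, Xia, 10), (eng, 12, 6, 7, Zed, 6), (eng, 12, 6, 9, Bo, 13), (eng, 12, 6, 9, Xia, 10), (eng, 12, 6, 9, Zed, 6), (eng, 17, 11, 6, Bo, 13), (eng, 17, 11, 6, Xia, 10), (eng, 17, 11, 6, Zed, 6), (eng, 17, 5, 17, Bo, 13), (eng, 17, 5, 17, Xia, 10), (eng, 17, 5, 17, Zed, 6), (eng, 17, 6, 7, Bo, 13), (eng, 17, 6, 7, Xia, 10), (eng, 17, 6, 7, Zed, 6), (eng, 17, 6, 9, Bo, 13), (eng, 17, 6, 9, Xia, 10), (eng, 17, 6, 9, Zed, 6), (eng, 8, 11, 6, Bo, 13), (eng, 8, 11, 6, Xia, 10), (eng, 8, 11, 6, Zed, 6), (eng, 8, 5, 17, Bo, 13), (eng, 8, 5, 17, Xia, 10), (eng, 8, 5, 17, Zed, 6), (eng, 8, 6, 7, Bo, 13), (eng, 8, 6, 7, Xia, 10), (eng, 8, 6, 7, Zed, 6), (eng, 8, 6, 9, Bo, 13), (eng, 8, 6, 9, Xia, 10), (eng, 8, 6, 9, Zed, 6)}
Filtering on price ≥ 8 leaves {(eng, 12, 11, 6, Bo, 13), (eng, 12, 11, 6, Xia, 10), (eng, 12, 11, 6, Zed, 6), (eng, 17, 11, 6, Bo, 13), (eng, 17, 11, 6, Xia, 10), (eng, 17, 11, 6, Zed, 6), (eng, 8, 11, 6, Bo, 13), (eng, 8, 11, 6, Xia, 10), (eng, 8, 11, 6, Zed, 6)}.
Projecting to cname, region (6 duplicate(s) eliminated): {(Bo, eng), (Xia, eng), (Zed, eng)}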